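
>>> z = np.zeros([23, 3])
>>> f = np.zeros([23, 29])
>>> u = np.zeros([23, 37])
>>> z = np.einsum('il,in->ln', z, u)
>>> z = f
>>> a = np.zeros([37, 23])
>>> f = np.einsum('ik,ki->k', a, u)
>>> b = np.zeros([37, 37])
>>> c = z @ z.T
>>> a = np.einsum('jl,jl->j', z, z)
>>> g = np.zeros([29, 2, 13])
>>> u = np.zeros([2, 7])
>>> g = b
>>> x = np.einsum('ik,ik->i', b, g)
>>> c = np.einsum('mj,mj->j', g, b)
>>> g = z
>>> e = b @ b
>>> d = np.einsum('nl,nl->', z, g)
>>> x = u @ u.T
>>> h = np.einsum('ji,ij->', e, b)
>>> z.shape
(23, 29)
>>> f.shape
(23,)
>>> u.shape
(2, 7)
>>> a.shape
(23,)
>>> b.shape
(37, 37)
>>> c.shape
(37,)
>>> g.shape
(23, 29)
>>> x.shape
(2, 2)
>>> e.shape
(37, 37)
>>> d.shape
()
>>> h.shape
()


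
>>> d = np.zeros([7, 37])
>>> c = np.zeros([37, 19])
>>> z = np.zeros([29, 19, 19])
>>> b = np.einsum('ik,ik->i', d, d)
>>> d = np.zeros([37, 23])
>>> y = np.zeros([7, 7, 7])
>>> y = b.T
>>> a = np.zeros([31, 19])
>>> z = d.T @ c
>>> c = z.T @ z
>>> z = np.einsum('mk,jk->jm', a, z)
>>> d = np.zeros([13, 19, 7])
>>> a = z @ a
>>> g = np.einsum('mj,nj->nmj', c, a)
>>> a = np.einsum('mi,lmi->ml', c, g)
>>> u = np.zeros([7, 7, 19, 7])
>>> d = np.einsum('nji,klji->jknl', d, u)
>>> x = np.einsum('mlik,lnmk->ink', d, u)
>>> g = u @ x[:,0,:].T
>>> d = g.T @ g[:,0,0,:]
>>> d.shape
(13, 19, 7, 13)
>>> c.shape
(19, 19)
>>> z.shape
(23, 31)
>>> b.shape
(7,)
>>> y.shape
(7,)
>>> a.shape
(19, 23)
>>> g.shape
(7, 7, 19, 13)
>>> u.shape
(7, 7, 19, 7)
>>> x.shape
(13, 7, 7)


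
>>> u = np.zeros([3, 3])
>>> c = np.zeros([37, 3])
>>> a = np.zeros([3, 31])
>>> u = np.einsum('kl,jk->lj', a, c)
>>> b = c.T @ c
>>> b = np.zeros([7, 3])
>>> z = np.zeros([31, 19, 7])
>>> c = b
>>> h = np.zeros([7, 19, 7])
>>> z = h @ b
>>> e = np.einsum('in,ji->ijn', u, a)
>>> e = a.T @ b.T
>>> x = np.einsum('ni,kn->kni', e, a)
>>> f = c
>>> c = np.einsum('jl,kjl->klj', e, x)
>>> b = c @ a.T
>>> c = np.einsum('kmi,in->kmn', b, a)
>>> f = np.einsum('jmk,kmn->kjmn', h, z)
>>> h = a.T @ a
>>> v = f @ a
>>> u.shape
(31, 37)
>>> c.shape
(3, 7, 31)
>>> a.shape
(3, 31)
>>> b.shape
(3, 7, 3)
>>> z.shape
(7, 19, 3)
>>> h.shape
(31, 31)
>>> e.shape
(31, 7)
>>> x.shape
(3, 31, 7)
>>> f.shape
(7, 7, 19, 3)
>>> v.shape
(7, 7, 19, 31)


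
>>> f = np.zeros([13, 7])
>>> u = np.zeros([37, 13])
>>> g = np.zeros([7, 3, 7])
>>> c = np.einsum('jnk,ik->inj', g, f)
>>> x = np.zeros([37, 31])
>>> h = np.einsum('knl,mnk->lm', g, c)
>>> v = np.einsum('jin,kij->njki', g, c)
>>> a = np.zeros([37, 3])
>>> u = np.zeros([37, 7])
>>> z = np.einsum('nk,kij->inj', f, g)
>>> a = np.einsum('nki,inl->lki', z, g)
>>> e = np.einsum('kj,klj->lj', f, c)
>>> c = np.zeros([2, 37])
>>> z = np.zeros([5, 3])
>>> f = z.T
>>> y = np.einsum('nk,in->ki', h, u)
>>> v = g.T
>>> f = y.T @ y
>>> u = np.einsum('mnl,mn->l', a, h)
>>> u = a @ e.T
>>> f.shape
(37, 37)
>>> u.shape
(7, 13, 3)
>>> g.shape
(7, 3, 7)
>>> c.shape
(2, 37)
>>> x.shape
(37, 31)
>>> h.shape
(7, 13)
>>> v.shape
(7, 3, 7)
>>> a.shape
(7, 13, 7)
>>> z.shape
(5, 3)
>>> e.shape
(3, 7)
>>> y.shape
(13, 37)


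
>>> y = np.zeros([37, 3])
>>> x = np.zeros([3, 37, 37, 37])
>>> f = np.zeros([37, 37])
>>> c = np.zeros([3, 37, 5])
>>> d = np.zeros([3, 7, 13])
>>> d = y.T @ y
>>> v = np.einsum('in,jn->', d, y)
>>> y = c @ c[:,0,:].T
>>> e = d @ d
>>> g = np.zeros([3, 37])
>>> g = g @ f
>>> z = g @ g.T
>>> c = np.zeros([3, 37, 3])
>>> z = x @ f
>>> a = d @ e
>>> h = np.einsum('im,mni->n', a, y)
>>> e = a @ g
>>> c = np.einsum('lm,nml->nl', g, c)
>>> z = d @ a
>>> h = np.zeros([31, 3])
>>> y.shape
(3, 37, 3)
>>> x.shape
(3, 37, 37, 37)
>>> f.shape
(37, 37)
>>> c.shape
(3, 3)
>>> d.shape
(3, 3)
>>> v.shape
()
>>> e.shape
(3, 37)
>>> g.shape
(3, 37)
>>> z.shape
(3, 3)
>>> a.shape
(3, 3)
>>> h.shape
(31, 3)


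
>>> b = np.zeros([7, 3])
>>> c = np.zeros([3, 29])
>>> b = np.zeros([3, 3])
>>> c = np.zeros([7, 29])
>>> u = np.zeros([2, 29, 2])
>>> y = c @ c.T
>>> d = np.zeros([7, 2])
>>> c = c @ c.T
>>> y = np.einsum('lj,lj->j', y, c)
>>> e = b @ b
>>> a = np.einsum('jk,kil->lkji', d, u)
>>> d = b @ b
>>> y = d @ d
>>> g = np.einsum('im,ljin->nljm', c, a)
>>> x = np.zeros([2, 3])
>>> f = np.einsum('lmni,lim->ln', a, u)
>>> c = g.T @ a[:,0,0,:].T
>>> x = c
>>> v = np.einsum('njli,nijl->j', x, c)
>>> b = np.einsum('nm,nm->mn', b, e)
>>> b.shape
(3, 3)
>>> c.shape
(7, 2, 2, 2)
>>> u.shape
(2, 29, 2)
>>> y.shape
(3, 3)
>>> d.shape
(3, 3)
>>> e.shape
(3, 3)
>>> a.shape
(2, 2, 7, 29)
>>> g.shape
(29, 2, 2, 7)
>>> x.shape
(7, 2, 2, 2)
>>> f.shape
(2, 7)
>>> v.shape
(2,)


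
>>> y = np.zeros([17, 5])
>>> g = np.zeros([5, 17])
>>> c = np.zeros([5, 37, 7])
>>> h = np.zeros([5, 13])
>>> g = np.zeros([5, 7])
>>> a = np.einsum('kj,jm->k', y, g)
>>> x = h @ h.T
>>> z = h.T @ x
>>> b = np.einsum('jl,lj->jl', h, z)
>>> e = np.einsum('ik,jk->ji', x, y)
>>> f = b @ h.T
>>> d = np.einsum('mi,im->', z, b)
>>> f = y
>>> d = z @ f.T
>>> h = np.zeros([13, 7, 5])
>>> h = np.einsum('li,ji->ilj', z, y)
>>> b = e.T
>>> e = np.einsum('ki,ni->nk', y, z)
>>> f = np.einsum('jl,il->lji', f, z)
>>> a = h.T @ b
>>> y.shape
(17, 5)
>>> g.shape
(5, 7)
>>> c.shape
(5, 37, 7)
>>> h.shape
(5, 13, 17)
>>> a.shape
(17, 13, 17)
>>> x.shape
(5, 5)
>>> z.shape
(13, 5)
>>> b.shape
(5, 17)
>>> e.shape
(13, 17)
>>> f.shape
(5, 17, 13)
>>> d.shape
(13, 17)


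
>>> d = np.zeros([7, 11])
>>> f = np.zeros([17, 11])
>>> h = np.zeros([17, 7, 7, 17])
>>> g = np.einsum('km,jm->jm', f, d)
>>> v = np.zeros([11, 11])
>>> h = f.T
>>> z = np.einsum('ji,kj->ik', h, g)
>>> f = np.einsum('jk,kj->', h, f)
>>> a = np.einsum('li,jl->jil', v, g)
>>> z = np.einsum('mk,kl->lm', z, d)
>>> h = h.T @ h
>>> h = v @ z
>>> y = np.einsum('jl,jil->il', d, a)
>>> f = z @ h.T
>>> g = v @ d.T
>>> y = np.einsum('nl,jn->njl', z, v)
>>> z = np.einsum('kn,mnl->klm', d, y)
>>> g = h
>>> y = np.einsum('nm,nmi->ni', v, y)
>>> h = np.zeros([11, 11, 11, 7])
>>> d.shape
(7, 11)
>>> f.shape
(11, 11)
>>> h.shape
(11, 11, 11, 7)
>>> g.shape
(11, 17)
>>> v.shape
(11, 11)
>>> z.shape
(7, 17, 11)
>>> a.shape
(7, 11, 11)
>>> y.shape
(11, 17)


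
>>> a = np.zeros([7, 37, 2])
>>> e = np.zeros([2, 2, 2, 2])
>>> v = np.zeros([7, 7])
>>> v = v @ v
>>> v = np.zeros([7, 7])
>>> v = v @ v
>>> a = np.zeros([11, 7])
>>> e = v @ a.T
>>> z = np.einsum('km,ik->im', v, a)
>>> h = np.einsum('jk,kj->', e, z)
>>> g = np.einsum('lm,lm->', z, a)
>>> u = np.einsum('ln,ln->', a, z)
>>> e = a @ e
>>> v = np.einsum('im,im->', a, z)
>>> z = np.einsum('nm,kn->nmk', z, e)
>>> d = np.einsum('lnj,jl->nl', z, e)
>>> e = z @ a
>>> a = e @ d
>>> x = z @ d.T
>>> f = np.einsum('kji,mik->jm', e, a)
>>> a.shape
(11, 7, 11)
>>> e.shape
(11, 7, 7)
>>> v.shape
()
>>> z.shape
(11, 7, 11)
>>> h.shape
()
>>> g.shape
()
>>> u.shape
()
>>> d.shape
(7, 11)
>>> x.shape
(11, 7, 7)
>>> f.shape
(7, 11)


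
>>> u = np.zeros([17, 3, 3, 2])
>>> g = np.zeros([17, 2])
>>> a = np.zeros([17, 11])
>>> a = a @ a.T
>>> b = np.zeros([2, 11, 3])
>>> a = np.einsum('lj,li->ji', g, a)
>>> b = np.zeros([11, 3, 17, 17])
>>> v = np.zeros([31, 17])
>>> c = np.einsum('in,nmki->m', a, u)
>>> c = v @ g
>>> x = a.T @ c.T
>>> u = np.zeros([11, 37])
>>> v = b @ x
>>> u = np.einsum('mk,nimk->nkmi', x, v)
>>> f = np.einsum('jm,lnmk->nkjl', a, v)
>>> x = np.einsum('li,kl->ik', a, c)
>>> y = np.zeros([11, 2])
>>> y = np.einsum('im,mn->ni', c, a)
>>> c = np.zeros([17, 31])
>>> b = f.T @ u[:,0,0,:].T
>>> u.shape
(11, 31, 17, 3)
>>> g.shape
(17, 2)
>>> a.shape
(2, 17)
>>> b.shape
(11, 2, 31, 11)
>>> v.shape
(11, 3, 17, 31)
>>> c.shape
(17, 31)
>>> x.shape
(17, 31)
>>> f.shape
(3, 31, 2, 11)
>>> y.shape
(17, 31)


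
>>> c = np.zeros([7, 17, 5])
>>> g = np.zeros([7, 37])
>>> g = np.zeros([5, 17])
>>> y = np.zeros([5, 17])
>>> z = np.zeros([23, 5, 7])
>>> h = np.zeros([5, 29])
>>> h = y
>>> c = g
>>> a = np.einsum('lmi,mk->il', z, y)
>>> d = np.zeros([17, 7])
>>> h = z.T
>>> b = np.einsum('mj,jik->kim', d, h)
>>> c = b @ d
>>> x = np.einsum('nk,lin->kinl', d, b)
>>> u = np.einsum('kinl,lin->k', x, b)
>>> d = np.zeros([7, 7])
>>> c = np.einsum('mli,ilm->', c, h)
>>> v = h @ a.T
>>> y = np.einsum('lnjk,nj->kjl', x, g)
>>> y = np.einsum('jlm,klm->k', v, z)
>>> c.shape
()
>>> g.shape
(5, 17)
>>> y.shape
(23,)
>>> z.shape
(23, 5, 7)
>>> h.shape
(7, 5, 23)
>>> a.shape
(7, 23)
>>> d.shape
(7, 7)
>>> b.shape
(23, 5, 17)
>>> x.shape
(7, 5, 17, 23)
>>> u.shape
(7,)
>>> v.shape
(7, 5, 7)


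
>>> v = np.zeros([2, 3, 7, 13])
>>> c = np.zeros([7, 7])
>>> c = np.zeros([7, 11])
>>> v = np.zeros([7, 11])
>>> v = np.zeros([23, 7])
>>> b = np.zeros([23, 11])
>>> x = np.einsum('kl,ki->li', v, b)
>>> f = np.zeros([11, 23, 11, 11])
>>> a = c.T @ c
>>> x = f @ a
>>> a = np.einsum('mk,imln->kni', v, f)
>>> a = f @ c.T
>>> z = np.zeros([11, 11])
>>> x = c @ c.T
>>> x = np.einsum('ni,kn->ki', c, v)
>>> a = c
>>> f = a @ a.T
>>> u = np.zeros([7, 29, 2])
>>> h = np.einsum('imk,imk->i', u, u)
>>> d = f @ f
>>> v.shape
(23, 7)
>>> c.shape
(7, 11)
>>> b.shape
(23, 11)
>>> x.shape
(23, 11)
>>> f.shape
(7, 7)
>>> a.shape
(7, 11)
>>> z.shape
(11, 11)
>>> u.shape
(7, 29, 2)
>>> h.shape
(7,)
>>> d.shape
(7, 7)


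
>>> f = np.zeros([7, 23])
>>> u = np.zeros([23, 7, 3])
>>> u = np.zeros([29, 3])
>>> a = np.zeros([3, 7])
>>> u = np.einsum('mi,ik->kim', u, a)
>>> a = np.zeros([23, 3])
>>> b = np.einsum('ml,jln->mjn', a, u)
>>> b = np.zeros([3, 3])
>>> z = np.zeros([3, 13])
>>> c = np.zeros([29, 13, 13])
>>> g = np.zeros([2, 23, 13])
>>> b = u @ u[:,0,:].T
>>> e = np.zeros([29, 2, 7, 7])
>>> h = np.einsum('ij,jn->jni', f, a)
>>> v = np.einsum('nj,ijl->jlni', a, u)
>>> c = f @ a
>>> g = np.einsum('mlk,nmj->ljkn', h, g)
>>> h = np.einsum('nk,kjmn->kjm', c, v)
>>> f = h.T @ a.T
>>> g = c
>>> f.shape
(23, 29, 23)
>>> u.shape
(7, 3, 29)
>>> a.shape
(23, 3)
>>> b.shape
(7, 3, 7)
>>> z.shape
(3, 13)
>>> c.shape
(7, 3)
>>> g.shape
(7, 3)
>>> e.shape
(29, 2, 7, 7)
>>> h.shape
(3, 29, 23)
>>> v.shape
(3, 29, 23, 7)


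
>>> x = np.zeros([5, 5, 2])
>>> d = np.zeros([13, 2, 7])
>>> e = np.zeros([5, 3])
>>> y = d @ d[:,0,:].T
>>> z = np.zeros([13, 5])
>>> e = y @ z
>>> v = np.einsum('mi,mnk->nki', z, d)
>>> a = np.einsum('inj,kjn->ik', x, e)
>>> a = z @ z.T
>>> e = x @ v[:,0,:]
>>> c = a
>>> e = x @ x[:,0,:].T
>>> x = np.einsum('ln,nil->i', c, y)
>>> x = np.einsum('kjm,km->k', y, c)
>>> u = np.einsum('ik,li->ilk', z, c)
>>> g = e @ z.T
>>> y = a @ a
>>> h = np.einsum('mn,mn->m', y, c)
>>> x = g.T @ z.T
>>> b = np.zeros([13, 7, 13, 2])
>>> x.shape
(13, 5, 13)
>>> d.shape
(13, 2, 7)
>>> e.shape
(5, 5, 5)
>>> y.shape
(13, 13)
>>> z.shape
(13, 5)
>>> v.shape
(2, 7, 5)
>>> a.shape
(13, 13)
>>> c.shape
(13, 13)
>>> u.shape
(13, 13, 5)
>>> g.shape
(5, 5, 13)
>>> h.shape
(13,)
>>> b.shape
(13, 7, 13, 2)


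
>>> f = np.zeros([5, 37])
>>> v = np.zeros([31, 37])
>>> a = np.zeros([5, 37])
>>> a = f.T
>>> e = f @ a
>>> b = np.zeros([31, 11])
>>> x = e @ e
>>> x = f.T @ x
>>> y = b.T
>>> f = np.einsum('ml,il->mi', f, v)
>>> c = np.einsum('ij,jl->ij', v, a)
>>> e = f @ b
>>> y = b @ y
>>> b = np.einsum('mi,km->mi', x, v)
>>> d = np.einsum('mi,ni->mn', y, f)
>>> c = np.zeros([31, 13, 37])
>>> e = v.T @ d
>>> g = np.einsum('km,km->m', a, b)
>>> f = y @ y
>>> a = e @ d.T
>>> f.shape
(31, 31)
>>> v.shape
(31, 37)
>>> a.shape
(37, 31)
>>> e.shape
(37, 5)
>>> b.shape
(37, 5)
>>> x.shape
(37, 5)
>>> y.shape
(31, 31)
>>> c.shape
(31, 13, 37)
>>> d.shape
(31, 5)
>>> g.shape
(5,)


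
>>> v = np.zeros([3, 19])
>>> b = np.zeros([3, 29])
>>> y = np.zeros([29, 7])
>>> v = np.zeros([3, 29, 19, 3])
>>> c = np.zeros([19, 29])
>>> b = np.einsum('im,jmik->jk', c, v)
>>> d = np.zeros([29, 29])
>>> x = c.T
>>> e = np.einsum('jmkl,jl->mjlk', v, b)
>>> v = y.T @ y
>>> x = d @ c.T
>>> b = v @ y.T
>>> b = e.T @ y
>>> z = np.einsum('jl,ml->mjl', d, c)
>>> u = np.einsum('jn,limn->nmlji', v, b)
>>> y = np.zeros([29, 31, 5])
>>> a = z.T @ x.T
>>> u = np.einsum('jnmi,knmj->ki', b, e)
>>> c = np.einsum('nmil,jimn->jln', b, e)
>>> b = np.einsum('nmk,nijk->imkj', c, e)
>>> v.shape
(7, 7)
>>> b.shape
(3, 7, 19, 3)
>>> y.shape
(29, 31, 5)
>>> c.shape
(29, 7, 19)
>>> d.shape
(29, 29)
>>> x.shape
(29, 19)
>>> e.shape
(29, 3, 3, 19)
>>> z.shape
(19, 29, 29)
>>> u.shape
(29, 7)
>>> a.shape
(29, 29, 29)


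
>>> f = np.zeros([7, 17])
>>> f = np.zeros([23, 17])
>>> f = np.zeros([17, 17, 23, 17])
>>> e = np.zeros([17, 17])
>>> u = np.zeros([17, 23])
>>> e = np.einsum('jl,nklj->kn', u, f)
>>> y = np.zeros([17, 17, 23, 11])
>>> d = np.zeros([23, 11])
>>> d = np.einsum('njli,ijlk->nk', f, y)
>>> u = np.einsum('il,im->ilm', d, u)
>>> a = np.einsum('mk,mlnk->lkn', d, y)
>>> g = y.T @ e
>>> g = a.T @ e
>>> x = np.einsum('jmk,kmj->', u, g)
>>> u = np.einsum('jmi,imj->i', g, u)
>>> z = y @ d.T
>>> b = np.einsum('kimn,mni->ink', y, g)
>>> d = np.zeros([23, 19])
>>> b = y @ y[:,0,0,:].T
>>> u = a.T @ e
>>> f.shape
(17, 17, 23, 17)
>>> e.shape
(17, 17)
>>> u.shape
(23, 11, 17)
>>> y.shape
(17, 17, 23, 11)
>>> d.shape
(23, 19)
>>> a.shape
(17, 11, 23)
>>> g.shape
(23, 11, 17)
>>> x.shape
()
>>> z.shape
(17, 17, 23, 17)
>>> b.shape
(17, 17, 23, 17)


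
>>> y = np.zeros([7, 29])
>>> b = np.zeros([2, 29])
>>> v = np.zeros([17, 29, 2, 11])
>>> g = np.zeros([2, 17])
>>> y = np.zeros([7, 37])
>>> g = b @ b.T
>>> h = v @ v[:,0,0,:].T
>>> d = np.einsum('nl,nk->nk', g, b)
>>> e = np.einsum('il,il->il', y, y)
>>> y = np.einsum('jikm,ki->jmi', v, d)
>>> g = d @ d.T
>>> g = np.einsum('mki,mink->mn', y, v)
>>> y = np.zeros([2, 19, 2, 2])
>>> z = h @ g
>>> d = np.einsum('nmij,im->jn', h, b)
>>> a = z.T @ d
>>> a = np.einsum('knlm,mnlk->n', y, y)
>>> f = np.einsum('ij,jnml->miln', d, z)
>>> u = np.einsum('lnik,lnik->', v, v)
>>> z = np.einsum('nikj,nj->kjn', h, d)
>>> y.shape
(2, 19, 2, 2)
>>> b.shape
(2, 29)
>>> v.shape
(17, 29, 2, 11)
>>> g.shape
(17, 2)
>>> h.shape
(17, 29, 2, 17)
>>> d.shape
(17, 17)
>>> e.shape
(7, 37)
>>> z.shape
(2, 17, 17)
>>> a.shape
(19,)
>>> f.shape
(2, 17, 2, 29)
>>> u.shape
()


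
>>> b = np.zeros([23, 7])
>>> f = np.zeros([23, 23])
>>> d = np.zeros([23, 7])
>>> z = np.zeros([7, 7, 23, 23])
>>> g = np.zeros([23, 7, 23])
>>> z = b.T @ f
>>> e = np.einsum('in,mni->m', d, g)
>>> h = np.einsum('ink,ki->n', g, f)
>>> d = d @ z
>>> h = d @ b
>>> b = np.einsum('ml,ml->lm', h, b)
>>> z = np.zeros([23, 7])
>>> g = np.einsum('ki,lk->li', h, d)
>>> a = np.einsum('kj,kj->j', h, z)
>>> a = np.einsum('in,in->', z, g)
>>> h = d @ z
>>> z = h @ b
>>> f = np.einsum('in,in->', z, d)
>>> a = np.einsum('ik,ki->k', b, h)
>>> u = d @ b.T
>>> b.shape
(7, 23)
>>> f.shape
()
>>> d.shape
(23, 23)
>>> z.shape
(23, 23)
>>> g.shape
(23, 7)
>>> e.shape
(23,)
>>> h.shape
(23, 7)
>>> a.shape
(23,)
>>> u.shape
(23, 7)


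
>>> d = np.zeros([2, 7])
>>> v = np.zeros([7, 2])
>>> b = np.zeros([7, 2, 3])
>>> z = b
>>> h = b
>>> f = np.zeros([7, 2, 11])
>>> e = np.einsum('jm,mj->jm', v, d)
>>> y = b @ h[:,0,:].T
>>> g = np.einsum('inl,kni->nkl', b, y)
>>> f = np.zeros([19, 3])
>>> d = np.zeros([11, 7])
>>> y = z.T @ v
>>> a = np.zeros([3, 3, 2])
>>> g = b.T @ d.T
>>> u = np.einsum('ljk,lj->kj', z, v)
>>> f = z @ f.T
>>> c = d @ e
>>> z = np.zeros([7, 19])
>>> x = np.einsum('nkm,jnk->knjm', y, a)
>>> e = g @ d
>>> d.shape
(11, 7)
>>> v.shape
(7, 2)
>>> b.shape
(7, 2, 3)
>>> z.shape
(7, 19)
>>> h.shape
(7, 2, 3)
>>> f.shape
(7, 2, 19)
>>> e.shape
(3, 2, 7)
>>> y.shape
(3, 2, 2)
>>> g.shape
(3, 2, 11)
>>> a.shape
(3, 3, 2)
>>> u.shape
(3, 2)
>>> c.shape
(11, 2)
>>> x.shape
(2, 3, 3, 2)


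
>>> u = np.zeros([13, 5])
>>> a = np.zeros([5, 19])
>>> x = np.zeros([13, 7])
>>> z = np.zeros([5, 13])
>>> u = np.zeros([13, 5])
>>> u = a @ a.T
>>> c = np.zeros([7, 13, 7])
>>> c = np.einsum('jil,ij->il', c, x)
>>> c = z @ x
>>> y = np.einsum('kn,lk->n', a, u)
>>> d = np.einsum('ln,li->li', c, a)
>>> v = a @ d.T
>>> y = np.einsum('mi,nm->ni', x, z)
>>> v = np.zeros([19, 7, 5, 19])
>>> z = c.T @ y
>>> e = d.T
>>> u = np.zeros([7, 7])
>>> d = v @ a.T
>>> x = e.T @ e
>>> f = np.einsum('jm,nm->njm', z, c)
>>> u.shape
(7, 7)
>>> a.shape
(5, 19)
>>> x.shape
(5, 5)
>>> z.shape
(7, 7)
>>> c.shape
(5, 7)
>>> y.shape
(5, 7)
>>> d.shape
(19, 7, 5, 5)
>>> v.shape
(19, 7, 5, 19)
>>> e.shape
(19, 5)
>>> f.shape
(5, 7, 7)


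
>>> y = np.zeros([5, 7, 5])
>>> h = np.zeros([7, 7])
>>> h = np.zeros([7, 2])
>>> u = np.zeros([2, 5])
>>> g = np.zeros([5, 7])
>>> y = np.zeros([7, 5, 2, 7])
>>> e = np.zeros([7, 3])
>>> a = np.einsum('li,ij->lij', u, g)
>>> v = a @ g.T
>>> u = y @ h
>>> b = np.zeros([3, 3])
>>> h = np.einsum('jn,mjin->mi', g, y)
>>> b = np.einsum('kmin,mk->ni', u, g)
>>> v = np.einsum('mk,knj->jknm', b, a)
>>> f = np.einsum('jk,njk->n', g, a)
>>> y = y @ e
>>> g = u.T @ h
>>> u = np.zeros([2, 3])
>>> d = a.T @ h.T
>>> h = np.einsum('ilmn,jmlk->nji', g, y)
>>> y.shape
(7, 5, 2, 3)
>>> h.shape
(2, 7, 2)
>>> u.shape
(2, 3)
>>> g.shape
(2, 2, 5, 2)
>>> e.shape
(7, 3)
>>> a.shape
(2, 5, 7)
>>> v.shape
(7, 2, 5, 2)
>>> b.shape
(2, 2)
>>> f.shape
(2,)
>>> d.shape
(7, 5, 7)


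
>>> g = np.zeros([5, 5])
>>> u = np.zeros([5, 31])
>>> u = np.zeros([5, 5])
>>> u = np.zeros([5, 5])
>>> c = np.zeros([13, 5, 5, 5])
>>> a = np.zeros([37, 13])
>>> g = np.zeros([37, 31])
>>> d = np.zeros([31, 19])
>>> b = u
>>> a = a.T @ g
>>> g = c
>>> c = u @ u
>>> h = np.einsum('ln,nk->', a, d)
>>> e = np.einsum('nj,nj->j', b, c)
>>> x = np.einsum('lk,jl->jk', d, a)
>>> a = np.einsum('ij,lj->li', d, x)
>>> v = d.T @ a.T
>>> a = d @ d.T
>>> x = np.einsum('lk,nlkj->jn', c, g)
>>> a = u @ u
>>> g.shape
(13, 5, 5, 5)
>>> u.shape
(5, 5)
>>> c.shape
(5, 5)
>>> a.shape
(5, 5)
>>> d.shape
(31, 19)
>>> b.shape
(5, 5)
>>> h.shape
()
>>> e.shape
(5,)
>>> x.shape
(5, 13)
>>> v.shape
(19, 13)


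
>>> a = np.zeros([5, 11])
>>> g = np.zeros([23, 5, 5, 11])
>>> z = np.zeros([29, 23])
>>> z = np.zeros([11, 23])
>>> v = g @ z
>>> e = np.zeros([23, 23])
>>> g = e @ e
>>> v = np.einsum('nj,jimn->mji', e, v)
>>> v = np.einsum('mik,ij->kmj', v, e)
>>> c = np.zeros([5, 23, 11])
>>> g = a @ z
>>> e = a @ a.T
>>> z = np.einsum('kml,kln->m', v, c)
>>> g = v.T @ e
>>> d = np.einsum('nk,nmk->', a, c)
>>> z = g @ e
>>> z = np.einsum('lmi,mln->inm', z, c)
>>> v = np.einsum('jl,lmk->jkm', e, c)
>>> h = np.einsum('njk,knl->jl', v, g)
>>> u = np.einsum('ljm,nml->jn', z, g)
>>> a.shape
(5, 11)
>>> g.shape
(23, 5, 5)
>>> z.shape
(5, 11, 5)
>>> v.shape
(5, 11, 23)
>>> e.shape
(5, 5)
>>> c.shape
(5, 23, 11)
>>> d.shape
()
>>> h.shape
(11, 5)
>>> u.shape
(11, 23)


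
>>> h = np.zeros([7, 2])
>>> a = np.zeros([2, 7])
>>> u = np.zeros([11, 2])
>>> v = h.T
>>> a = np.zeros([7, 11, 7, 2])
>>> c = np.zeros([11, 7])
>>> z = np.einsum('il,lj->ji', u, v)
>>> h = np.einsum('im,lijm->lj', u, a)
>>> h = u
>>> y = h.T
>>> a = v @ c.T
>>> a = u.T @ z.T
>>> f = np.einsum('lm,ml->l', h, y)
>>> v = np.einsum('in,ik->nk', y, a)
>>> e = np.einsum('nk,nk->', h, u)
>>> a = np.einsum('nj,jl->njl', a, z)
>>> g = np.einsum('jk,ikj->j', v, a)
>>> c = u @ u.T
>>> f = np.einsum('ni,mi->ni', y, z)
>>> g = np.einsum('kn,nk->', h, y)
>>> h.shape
(11, 2)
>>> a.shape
(2, 7, 11)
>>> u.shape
(11, 2)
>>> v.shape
(11, 7)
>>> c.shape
(11, 11)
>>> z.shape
(7, 11)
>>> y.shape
(2, 11)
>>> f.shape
(2, 11)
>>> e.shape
()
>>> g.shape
()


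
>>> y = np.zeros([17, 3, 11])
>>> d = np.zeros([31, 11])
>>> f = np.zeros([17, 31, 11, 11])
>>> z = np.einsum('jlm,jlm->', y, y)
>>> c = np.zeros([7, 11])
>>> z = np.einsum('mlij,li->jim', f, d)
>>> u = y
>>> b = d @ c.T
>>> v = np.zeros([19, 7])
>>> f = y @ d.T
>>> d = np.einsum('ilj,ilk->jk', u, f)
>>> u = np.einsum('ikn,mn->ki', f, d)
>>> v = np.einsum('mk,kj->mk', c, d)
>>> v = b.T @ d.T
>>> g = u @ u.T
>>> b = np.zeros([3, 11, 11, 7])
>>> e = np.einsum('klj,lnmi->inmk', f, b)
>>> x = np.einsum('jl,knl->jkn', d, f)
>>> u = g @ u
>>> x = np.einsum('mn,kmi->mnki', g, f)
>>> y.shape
(17, 3, 11)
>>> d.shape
(11, 31)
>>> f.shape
(17, 3, 31)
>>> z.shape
(11, 11, 17)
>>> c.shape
(7, 11)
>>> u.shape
(3, 17)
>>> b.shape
(3, 11, 11, 7)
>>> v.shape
(7, 11)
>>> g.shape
(3, 3)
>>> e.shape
(7, 11, 11, 17)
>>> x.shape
(3, 3, 17, 31)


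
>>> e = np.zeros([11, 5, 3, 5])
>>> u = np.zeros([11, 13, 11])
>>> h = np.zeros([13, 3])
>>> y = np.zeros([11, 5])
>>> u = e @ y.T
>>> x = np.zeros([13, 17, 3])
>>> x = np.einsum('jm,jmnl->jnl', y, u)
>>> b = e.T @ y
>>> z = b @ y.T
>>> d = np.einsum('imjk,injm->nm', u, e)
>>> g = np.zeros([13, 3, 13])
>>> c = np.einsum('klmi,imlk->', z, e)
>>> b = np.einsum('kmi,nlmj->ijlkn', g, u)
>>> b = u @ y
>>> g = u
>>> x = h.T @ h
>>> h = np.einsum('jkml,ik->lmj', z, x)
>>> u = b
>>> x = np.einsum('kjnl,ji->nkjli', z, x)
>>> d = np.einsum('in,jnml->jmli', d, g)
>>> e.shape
(11, 5, 3, 5)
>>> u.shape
(11, 5, 3, 5)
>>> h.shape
(11, 5, 5)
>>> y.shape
(11, 5)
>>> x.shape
(5, 5, 3, 11, 3)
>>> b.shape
(11, 5, 3, 5)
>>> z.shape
(5, 3, 5, 11)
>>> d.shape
(11, 3, 11, 5)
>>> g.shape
(11, 5, 3, 11)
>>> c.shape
()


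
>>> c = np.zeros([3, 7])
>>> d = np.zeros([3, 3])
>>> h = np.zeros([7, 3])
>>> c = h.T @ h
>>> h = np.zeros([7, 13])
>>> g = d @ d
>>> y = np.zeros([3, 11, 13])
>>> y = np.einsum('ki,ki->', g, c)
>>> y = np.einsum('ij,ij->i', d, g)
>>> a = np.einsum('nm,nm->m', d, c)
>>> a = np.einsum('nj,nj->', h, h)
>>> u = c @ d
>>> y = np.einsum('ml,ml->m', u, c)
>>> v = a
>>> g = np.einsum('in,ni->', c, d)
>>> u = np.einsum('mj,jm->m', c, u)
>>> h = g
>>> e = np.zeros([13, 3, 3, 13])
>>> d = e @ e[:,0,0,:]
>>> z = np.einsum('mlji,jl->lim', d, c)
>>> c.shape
(3, 3)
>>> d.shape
(13, 3, 3, 13)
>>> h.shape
()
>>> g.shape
()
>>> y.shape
(3,)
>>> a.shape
()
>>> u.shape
(3,)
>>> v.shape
()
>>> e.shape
(13, 3, 3, 13)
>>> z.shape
(3, 13, 13)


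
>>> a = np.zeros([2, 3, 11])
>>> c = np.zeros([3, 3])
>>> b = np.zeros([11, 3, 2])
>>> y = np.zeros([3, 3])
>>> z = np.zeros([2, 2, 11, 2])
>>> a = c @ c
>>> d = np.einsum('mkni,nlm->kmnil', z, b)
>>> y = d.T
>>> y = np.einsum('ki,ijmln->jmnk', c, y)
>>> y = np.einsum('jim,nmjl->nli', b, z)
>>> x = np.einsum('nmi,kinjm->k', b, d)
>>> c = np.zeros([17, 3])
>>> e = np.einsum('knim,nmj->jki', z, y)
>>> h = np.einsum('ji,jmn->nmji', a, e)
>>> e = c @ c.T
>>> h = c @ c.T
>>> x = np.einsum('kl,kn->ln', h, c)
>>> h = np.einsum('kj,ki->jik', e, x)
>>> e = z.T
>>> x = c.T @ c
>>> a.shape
(3, 3)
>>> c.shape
(17, 3)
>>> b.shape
(11, 3, 2)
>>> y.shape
(2, 2, 3)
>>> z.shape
(2, 2, 11, 2)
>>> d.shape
(2, 2, 11, 2, 3)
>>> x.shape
(3, 3)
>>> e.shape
(2, 11, 2, 2)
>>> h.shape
(17, 3, 17)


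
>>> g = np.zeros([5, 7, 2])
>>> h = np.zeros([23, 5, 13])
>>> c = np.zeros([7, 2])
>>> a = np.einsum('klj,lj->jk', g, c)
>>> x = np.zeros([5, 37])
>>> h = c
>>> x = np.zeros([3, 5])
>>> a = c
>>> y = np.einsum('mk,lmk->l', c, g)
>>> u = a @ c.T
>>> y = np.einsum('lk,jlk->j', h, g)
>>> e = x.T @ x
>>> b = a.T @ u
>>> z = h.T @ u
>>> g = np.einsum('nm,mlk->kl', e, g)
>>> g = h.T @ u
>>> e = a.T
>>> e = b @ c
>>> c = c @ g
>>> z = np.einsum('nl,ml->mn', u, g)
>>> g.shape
(2, 7)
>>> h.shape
(7, 2)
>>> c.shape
(7, 7)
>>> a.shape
(7, 2)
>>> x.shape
(3, 5)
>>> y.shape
(5,)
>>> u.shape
(7, 7)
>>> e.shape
(2, 2)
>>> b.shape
(2, 7)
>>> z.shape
(2, 7)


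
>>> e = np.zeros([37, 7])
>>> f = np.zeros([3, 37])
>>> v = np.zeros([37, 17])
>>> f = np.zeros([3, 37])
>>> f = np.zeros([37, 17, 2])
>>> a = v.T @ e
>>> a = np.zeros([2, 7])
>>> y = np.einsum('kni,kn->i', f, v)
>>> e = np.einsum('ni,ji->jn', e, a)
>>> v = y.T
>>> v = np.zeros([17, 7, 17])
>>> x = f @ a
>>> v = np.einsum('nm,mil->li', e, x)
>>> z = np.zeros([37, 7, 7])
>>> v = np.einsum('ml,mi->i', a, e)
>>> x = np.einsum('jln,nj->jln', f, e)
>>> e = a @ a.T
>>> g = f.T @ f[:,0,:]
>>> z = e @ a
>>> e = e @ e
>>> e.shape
(2, 2)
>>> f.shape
(37, 17, 2)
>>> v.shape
(37,)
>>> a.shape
(2, 7)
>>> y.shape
(2,)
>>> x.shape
(37, 17, 2)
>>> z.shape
(2, 7)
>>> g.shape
(2, 17, 2)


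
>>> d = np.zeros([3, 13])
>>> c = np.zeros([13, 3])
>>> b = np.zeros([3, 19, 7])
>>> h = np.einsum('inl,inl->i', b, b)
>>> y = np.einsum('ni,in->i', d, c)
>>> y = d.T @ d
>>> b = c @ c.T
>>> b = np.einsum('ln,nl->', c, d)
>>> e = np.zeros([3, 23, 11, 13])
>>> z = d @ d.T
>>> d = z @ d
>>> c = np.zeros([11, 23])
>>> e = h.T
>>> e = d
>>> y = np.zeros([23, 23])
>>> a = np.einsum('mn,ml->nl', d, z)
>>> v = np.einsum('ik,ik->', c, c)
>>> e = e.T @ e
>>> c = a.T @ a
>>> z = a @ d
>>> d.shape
(3, 13)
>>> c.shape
(3, 3)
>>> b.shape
()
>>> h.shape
(3,)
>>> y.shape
(23, 23)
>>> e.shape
(13, 13)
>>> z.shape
(13, 13)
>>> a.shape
(13, 3)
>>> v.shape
()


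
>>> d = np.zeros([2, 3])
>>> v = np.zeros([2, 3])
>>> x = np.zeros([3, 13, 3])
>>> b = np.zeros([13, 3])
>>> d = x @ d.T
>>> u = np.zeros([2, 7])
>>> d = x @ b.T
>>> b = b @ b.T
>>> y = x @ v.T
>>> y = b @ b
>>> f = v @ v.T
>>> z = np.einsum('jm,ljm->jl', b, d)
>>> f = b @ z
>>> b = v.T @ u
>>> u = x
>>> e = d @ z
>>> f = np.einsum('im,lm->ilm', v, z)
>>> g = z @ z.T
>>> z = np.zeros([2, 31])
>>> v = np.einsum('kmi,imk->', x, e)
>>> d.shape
(3, 13, 13)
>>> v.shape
()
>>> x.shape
(3, 13, 3)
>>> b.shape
(3, 7)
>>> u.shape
(3, 13, 3)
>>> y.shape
(13, 13)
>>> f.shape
(2, 13, 3)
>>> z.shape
(2, 31)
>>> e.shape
(3, 13, 3)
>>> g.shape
(13, 13)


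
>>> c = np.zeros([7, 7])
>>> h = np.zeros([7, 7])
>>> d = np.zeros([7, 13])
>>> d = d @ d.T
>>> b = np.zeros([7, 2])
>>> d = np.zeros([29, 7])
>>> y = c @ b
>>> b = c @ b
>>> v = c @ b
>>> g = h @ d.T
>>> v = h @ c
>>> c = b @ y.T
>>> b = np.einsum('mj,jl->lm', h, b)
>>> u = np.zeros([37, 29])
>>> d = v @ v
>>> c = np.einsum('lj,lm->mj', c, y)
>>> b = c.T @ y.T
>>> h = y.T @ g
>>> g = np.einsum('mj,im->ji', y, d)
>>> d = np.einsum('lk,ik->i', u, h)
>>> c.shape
(2, 7)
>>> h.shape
(2, 29)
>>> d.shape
(2,)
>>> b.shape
(7, 7)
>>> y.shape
(7, 2)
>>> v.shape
(7, 7)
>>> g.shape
(2, 7)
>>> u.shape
(37, 29)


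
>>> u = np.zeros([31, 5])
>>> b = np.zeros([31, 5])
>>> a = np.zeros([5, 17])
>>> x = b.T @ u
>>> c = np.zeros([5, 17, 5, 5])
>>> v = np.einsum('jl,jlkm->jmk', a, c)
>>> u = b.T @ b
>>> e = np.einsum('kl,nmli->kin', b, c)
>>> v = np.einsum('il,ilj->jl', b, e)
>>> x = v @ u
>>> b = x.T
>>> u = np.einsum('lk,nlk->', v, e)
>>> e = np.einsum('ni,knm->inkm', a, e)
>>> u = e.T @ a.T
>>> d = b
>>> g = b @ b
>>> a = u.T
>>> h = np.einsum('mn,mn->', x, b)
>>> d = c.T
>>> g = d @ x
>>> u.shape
(5, 31, 5, 5)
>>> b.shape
(5, 5)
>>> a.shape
(5, 5, 31, 5)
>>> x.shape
(5, 5)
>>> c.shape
(5, 17, 5, 5)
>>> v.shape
(5, 5)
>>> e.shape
(17, 5, 31, 5)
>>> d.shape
(5, 5, 17, 5)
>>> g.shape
(5, 5, 17, 5)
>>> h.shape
()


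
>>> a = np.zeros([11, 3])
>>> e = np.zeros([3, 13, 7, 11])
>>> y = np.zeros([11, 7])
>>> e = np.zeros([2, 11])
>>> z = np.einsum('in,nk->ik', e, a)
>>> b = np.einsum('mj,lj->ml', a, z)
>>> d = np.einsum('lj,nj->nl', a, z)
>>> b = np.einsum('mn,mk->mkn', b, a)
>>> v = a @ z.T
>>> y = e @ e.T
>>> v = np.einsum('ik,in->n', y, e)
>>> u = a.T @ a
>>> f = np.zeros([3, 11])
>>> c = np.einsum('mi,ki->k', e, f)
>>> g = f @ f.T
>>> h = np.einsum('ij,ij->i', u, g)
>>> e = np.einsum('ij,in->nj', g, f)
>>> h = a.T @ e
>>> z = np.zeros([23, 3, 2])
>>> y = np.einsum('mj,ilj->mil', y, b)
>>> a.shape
(11, 3)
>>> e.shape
(11, 3)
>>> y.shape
(2, 11, 3)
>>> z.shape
(23, 3, 2)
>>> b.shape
(11, 3, 2)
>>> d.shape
(2, 11)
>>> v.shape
(11,)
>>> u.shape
(3, 3)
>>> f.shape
(3, 11)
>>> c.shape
(3,)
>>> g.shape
(3, 3)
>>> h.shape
(3, 3)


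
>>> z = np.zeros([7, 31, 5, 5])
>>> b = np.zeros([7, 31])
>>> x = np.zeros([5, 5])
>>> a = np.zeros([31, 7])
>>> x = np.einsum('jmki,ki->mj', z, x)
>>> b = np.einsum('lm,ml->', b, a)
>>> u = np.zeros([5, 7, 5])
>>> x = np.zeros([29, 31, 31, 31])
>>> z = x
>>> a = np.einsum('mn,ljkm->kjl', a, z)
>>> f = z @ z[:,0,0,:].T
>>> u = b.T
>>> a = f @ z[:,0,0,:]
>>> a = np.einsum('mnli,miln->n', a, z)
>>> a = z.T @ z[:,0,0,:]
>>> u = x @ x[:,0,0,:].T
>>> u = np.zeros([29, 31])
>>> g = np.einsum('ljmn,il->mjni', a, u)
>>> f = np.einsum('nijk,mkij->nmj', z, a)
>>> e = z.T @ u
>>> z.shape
(29, 31, 31, 31)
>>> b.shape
()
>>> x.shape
(29, 31, 31, 31)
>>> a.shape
(31, 31, 31, 31)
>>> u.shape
(29, 31)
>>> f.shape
(29, 31, 31)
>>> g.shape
(31, 31, 31, 29)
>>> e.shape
(31, 31, 31, 31)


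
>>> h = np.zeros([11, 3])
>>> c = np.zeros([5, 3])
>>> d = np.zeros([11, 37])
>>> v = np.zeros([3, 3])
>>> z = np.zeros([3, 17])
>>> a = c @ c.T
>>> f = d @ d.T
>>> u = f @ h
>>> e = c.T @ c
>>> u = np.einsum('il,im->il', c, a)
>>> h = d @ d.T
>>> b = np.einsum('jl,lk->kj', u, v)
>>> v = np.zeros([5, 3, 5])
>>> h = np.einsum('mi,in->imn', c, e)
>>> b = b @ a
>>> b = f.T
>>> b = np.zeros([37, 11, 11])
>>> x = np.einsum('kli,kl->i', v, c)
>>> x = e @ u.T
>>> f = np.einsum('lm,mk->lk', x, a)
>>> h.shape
(3, 5, 3)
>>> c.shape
(5, 3)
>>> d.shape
(11, 37)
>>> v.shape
(5, 3, 5)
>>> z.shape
(3, 17)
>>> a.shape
(5, 5)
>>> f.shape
(3, 5)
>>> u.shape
(5, 3)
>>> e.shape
(3, 3)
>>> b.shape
(37, 11, 11)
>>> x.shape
(3, 5)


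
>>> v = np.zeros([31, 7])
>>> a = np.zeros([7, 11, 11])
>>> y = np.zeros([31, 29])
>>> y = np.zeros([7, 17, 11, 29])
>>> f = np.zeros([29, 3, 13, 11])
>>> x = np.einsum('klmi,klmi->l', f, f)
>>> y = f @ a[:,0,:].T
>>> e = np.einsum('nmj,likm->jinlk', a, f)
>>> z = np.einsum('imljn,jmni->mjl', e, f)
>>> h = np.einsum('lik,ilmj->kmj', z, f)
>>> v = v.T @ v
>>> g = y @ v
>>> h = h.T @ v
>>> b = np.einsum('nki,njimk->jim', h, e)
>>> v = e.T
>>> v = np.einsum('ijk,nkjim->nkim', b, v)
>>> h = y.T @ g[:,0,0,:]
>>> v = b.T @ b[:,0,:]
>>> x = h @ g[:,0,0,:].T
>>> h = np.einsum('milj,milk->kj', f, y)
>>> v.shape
(29, 7, 29)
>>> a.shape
(7, 11, 11)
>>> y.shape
(29, 3, 13, 7)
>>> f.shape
(29, 3, 13, 11)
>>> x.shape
(7, 13, 3, 29)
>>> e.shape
(11, 3, 7, 29, 13)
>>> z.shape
(3, 29, 7)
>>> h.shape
(7, 11)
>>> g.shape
(29, 3, 13, 7)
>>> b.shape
(3, 7, 29)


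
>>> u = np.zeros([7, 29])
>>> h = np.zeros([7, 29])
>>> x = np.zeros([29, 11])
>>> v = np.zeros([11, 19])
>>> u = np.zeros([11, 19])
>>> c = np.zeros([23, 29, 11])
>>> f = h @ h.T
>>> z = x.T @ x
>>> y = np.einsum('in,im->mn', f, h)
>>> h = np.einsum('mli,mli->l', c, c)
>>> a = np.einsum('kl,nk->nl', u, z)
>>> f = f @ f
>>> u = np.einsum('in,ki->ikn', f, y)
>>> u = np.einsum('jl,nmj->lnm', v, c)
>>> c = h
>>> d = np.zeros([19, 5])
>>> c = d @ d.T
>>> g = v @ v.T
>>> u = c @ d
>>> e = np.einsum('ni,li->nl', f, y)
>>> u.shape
(19, 5)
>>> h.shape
(29,)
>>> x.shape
(29, 11)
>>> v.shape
(11, 19)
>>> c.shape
(19, 19)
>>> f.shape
(7, 7)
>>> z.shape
(11, 11)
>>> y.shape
(29, 7)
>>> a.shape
(11, 19)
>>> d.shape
(19, 5)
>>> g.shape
(11, 11)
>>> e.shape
(7, 29)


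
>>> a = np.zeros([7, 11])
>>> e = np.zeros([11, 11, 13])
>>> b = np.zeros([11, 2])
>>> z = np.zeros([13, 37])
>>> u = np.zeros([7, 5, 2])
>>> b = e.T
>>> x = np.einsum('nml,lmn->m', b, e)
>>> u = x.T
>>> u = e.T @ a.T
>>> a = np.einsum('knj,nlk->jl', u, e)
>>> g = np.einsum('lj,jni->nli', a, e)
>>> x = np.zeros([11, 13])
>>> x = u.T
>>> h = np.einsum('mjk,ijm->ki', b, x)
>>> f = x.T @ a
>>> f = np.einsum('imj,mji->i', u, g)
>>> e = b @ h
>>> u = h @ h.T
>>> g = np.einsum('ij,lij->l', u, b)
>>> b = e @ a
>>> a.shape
(7, 11)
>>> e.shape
(13, 11, 7)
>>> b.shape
(13, 11, 11)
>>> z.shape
(13, 37)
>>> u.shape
(11, 11)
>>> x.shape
(7, 11, 13)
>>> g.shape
(13,)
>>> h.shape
(11, 7)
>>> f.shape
(13,)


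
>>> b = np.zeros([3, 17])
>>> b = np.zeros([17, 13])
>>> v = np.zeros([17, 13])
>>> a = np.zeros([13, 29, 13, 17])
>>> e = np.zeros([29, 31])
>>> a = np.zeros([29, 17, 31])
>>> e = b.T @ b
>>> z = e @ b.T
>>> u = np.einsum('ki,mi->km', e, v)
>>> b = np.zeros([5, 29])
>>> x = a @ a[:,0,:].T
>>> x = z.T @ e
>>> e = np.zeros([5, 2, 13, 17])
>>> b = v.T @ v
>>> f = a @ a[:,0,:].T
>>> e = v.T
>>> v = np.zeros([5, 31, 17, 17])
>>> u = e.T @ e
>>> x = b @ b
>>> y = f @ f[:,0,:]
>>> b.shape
(13, 13)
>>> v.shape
(5, 31, 17, 17)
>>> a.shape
(29, 17, 31)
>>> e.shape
(13, 17)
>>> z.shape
(13, 17)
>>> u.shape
(17, 17)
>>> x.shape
(13, 13)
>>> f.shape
(29, 17, 29)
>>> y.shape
(29, 17, 29)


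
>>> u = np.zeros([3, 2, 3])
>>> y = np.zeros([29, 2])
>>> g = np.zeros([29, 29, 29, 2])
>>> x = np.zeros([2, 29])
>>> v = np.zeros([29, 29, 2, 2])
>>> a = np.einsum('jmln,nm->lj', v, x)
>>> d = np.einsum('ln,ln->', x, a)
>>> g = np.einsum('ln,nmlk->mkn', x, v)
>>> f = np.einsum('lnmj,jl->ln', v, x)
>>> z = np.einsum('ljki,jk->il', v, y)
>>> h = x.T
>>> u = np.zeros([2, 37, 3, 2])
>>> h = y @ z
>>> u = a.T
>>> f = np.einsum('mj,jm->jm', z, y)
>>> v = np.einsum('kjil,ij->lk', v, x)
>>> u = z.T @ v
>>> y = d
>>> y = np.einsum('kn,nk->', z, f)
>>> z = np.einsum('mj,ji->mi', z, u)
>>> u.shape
(29, 29)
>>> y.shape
()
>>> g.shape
(29, 2, 29)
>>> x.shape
(2, 29)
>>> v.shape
(2, 29)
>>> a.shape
(2, 29)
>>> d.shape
()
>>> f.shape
(29, 2)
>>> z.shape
(2, 29)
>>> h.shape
(29, 29)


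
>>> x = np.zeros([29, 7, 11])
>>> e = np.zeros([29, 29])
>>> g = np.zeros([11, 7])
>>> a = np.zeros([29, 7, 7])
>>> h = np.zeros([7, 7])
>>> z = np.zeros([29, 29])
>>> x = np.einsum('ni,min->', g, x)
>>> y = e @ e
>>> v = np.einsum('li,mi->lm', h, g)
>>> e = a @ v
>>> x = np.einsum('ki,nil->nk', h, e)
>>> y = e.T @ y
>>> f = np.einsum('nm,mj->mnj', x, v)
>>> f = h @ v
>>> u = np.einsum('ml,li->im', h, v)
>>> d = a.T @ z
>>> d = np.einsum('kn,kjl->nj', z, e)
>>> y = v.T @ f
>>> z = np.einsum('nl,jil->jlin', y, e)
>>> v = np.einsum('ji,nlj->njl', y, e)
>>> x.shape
(29, 7)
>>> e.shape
(29, 7, 11)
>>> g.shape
(11, 7)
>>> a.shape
(29, 7, 7)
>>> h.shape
(7, 7)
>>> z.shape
(29, 11, 7, 11)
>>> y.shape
(11, 11)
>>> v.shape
(29, 11, 7)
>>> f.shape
(7, 11)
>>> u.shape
(11, 7)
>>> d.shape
(29, 7)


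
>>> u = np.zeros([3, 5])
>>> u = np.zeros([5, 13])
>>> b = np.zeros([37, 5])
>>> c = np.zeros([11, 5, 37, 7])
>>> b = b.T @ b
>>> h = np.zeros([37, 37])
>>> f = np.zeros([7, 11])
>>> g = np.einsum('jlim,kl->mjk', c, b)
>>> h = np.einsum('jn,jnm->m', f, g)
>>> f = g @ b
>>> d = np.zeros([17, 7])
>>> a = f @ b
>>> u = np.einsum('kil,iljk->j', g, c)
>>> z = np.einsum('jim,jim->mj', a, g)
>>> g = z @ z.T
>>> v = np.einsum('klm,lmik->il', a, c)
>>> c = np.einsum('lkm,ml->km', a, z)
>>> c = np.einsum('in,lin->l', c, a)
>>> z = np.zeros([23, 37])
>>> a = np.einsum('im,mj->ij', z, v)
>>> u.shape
(37,)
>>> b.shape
(5, 5)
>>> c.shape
(7,)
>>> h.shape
(5,)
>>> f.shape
(7, 11, 5)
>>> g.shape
(5, 5)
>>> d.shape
(17, 7)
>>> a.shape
(23, 11)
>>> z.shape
(23, 37)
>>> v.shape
(37, 11)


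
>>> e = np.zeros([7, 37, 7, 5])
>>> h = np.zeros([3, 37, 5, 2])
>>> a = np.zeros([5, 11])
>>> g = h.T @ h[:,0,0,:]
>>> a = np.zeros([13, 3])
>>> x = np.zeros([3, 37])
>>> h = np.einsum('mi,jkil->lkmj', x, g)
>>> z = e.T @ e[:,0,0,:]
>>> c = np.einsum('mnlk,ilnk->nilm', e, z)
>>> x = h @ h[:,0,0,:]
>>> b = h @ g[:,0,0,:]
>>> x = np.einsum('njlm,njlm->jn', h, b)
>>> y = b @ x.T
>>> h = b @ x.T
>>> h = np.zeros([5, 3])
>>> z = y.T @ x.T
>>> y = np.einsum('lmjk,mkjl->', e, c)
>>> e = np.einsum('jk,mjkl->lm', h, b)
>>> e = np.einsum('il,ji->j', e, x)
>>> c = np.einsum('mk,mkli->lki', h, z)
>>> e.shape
(5,)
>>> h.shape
(5, 3)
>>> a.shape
(13, 3)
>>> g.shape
(2, 5, 37, 2)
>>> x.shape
(5, 2)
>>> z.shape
(5, 3, 5, 5)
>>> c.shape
(5, 3, 5)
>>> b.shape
(2, 5, 3, 2)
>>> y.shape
()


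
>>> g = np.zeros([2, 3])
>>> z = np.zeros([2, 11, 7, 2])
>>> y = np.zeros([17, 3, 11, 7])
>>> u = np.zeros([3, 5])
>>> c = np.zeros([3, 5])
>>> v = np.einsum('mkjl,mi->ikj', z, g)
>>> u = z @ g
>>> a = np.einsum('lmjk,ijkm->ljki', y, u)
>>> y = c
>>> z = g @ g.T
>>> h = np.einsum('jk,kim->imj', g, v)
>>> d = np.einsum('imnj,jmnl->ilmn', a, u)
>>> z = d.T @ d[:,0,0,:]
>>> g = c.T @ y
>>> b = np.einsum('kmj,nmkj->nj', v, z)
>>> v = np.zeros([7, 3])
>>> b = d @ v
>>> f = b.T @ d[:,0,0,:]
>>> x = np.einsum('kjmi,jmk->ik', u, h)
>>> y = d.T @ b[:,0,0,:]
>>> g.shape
(5, 5)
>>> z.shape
(7, 11, 3, 7)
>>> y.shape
(7, 11, 3, 3)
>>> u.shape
(2, 11, 7, 3)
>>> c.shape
(3, 5)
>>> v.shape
(7, 3)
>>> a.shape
(17, 11, 7, 2)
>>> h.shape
(11, 7, 2)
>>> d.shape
(17, 3, 11, 7)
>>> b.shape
(17, 3, 11, 3)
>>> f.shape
(3, 11, 3, 7)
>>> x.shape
(3, 2)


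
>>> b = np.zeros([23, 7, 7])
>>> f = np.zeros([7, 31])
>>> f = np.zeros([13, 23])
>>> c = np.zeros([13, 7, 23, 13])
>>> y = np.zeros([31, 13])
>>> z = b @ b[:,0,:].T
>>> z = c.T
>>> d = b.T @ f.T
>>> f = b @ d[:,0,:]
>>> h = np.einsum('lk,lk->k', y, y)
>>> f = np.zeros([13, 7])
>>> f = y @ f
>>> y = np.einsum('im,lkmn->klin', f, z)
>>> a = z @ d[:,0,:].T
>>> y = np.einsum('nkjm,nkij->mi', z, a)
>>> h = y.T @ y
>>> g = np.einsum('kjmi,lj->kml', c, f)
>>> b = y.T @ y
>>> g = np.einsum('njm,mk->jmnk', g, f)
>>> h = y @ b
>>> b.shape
(7, 7)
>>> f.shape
(31, 7)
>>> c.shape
(13, 7, 23, 13)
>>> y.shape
(13, 7)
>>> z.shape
(13, 23, 7, 13)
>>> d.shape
(7, 7, 13)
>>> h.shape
(13, 7)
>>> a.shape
(13, 23, 7, 7)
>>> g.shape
(23, 31, 13, 7)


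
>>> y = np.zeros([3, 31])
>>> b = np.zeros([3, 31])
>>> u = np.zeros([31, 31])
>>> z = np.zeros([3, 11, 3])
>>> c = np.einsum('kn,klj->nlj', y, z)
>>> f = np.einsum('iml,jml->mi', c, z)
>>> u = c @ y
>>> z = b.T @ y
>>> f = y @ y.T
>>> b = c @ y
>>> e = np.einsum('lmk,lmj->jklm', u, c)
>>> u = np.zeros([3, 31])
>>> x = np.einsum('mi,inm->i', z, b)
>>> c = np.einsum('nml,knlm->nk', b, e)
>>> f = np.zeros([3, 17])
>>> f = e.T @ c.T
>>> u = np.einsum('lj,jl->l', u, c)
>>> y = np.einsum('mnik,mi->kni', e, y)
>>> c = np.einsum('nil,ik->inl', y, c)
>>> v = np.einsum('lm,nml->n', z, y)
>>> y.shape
(11, 31, 31)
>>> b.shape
(31, 11, 31)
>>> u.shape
(3,)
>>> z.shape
(31, 31)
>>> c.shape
(31, 11, 31)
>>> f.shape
(11, 31, 31, 31)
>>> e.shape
(3, 31, 31, 11)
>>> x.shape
(31,)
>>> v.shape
(11,)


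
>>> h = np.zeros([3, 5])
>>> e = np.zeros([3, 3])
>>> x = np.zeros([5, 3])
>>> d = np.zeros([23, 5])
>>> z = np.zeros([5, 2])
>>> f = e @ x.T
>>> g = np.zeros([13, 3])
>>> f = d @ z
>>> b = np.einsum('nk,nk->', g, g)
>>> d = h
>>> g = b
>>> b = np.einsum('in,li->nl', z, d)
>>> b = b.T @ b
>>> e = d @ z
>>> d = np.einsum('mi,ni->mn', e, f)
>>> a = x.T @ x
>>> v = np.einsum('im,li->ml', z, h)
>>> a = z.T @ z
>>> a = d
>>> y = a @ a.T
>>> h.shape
(3, 5)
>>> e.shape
(3, 2)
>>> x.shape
(5, 3)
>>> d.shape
(3, 23)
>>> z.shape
(5, 2)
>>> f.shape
(23, 2)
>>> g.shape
()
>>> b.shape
(3, 3)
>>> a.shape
(3, 23)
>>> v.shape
(2, 3)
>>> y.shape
(3, 3)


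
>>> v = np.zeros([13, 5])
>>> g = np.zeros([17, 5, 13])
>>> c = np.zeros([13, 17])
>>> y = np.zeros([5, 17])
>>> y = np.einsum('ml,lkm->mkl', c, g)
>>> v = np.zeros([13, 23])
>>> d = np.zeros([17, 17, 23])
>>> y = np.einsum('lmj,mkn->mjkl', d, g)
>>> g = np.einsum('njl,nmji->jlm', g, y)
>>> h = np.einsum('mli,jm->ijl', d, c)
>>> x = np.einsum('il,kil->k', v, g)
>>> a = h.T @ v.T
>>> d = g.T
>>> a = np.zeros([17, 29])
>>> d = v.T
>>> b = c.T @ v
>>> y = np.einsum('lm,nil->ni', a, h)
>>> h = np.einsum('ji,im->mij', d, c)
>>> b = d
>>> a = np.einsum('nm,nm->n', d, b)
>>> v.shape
(13, 23)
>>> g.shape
(5, 13, 23)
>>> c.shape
(13, 17)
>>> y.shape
(23, 13)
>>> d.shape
(23, 13)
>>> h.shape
(17, 13, 23)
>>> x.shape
(5,)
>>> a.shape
(23,)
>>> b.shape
(23, 13)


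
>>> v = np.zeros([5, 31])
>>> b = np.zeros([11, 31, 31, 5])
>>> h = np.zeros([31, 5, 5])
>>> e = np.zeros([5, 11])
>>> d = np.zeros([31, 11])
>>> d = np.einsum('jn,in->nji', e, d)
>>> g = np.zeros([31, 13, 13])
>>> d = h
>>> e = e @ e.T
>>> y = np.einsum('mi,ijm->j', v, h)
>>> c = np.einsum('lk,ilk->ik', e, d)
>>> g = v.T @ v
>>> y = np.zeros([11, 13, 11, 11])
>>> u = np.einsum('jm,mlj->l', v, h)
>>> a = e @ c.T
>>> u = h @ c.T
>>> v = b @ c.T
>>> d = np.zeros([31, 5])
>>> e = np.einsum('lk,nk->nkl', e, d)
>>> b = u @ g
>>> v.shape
(11, 31, 31, 31)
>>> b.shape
(31, 5, 31)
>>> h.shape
(31, 5, 5)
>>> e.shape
(31, 5, 5)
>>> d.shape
(31, 5)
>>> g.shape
(31, 31)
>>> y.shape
(11, 13, 11, 11)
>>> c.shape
(31, 5)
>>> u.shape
(31, 5, 31)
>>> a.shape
(5, 31)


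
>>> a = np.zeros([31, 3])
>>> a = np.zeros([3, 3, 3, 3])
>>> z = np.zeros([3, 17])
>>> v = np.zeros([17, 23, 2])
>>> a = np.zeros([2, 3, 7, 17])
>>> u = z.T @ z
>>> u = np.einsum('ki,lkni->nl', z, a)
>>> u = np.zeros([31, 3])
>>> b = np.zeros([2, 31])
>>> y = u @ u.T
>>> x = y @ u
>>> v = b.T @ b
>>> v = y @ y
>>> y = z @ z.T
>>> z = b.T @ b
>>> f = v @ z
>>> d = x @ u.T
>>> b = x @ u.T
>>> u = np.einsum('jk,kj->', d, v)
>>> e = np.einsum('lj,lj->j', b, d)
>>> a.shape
(2, 3, 7, 17)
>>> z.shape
(31, 31)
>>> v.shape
(31, 31)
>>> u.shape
()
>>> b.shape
(31, 31)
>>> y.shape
(3, 3)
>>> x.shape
(31, 3)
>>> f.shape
(31, 31)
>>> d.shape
(31, 31)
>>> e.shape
(31,)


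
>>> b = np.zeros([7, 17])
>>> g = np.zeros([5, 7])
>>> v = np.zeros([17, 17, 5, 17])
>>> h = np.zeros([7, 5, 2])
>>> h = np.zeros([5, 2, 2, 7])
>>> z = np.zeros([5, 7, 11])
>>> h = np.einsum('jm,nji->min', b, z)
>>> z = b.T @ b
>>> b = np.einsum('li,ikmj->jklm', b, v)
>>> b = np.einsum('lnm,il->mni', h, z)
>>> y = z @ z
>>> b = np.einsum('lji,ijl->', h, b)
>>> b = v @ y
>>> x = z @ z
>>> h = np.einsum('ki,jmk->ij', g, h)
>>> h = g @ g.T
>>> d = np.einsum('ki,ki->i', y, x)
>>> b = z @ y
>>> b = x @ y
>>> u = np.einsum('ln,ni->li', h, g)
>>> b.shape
(17, 17)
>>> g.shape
(5, 7)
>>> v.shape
(17, 17, 5, 17)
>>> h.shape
(5, 5)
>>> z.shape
(17, 17)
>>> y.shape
(17, 17)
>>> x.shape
(17, 17)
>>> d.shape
(17,)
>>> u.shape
(5, 7)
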